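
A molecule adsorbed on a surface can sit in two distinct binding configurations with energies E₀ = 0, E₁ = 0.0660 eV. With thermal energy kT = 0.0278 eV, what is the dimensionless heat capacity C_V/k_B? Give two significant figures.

0.44

Eᵢ/kT = 0, 2.374.
Z = Σ e^(−Eᵢ/kT) = e^(−0) + e^(−2.374) = 1.000 + 0.09311 = 1.093.
⟨E⟩ = 0.005622 eV, ⟨E²⟩ = 0.0003711 eV².
C_V/k_B = (⟨E²⟩ − ⟨E⟩²)/(kT)² = (0.0003711 − 0.00003161)/0.0007728 = 0.44.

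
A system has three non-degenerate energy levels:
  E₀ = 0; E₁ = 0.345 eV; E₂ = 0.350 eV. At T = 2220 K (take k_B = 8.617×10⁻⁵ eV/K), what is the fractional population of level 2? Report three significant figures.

k_BT = 8.617×10⁻⁵ × 2220 K = 0.19130 eV.
Eᵢ/kT = 0, 1.8035, 1.8296.
Z = Σ e^(−Eᵢ/kT) = e^(−0) + e^(−1.8035) + e^(−1.8296) = 1.0000 + 0.16472 + 0.16048 = 1.3252.
P₂ = e^(−E₂/kT) / Z = 0.16048/1.3252 = 0.121.

0.121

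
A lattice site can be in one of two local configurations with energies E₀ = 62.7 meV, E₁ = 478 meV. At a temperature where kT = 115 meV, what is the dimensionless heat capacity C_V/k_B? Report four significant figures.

Eᵢ/kT = 0.545217, 4.15652.
Z = Σ e^(−Eᵢ/kT) = e^(−0.545217) + e^(−4.15652) = 0.579716 + 0.0156620 = 0.595378.
⟨E⟩ = 73.6249 meV, ⟨E²⟩ = 9838.37 meV².
C_V/k_B = (⟨E²⟩ − ⟨E⟩²)/(kT)² = (9838.37 − 5420.63)/13225.0 = 0.3340.

0.3340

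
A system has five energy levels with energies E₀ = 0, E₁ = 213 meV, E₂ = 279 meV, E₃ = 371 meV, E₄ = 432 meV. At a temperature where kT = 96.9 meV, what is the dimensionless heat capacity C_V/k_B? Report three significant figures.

Eᵢ/kT = 0, 2.1981, 2.8793, 3.8287, 4.4582.
Z = Σ e^(−Eᵢ/kT) = e^(−0) + e^(−2.1981) + e^(−2.8793) + e^(−3.8287) + e^(−4.4582) = 1.0000 + 0.11101 + 0.056174 + 0.021738 + 0.011583 = 1.2005.
⟨E⟩ = 43.637 meV, ⟨E²⟩ = 12131 meV².
C_V/k_B = (⟨E²⟩ − ⟨E⟩²)/(kT)² = (12131 − 1904.2)/9389.6 = 1.09.

1.09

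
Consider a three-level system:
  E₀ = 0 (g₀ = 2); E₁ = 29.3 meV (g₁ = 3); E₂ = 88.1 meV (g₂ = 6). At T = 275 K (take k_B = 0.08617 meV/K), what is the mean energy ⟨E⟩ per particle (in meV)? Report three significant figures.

12.7 meV

k_BT = 0.08617 × 275 K = 23.697 meV.
Eᵢ/kT = 0, 1.2364, 3.7178.
Z = Σ gᵢe^(−Eᵢ/kT) = 2·e^(−0) + 3·e^(−1.2364) + 6·e^(−3.7178) = 2.0000 + 0.87128 + 0.14572 = 3.0170.
⟨E⟩ = Σ Eᵢ gᵢe^(−Eᵢ/kT) / Z = (0·2.0000 + 29.3·0.87128 + 88.1·0.14572) / 3.0170 = 12.7 meV.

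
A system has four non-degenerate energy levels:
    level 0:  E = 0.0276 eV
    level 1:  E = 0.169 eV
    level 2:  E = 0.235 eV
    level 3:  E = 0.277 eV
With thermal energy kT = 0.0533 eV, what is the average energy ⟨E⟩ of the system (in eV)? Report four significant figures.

0.04261 eV

Eᵢ/kT = 0.517824, 3.17073, 4.40901, 5.19700.
Z = Σ e^(−Eᵢ/kT) = e^(−0.517824) + e^(−3.17073) + e^(−4.40901) + e^(−5.19700) = 0.595816 + 0.0419729 + 0.0121672 + 0.00553314 = 0.655489.
⟨E⟩ = Σ Eᵢ e^(−Eᵢ/kT) / Z = (0.0276·0.595816 + 0.169·0.0419729 + 0.235·0.0121672 + 0.277·0.00553314) / 0.655489 = 0.04261 eV.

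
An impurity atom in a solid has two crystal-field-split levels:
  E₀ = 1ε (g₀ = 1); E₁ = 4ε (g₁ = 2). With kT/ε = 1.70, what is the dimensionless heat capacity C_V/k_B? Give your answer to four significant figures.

Eᵢ/kT = 0.588235, 2.35294.
Z = Σ gᵢe^(−Eᵢ/kT) = 1·e^(−0.588235) + 2·e^(−2.35294) = 0.555307 + 0.190178 = 0.745485.
⟨E⟩ = 1.76532 ε, ⟨E²⟩ = 4.82660 ε².
C_V/k_B = (⟨E²⟩ − ⟨E⟩²)/(kT)² = (4.82660 − 3.11635)/2.89000 = 0.5918.

0.5918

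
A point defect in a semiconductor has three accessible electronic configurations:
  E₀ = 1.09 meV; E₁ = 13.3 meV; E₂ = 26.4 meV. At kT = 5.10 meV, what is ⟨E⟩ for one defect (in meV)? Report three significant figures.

2.27 meV

Eᵢ/kT = 0.21373, 2.6078, 5.1765.
Z = Σ e^(−Eᵢ/kT) = e^(−0.21373) + e^(−2.6078) + e^(−5.1765) = 0.80757 + 0.073696 + 0.0056477 = 0.88691.
⟨E⟩ = Σ Eᵢ e^(−Eᵢ/kT) / Z = (1.09·0.80757 + 13.3·0.073696 + 26.4·0.0056477) / 0.88691 = 2.27 meV.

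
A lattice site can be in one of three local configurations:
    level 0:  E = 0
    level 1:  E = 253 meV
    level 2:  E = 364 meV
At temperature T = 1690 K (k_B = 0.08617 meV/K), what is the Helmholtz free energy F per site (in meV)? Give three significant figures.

k_BT = 0.08617 × 1690 K = 145.63 meV.
Eᵢ/kT = 0, 1.7373, 2.4995.
Z = Σ e^(−Eᵢ/kT) = e^(−0) + e^(−1.7373) + e^(−2.4995) = 1.0000 + 0.17599 + 0.082126 = 1.2581.
F = −kT ln Z = −145.63 × ln(1.2581) = −145.63 × 0.22960 = -33.4 meV.

-33.4 meV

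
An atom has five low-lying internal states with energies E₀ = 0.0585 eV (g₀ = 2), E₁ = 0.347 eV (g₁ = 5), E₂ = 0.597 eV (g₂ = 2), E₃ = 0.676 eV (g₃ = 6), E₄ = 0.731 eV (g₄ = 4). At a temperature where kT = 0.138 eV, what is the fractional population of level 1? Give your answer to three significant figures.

0.224

Eᵢ/kT = 0.42391, 2.5145, 4.3261, 4.8986, 5.2971.
Z = Σ gᵢe^(−Eᵢ/kT) = 2·e^(−0.42391) + 5·e^(−2.5145) + 2·e^(−4.3261) + 6·e^(−4.8986) + 4·e^(−5.2971) = 1.3090 + 0.40452 + 0.026438 + 0.044742 + 0.020024 = 1.8047.
P₁ = g₁ e^(−E₁/kT) / Z = 0.40452/1.8047 = 0.224.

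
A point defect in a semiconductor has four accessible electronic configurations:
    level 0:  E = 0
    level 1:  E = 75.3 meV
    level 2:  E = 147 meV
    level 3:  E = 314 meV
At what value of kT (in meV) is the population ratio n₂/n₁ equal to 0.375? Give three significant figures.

73.1 meV

n₂/n₁ = exp[−(E₂−E₁)/kT] = 0.375.
⇒ (E₂−E₁)/kT = ln(1/0.375) = ln(2.6667) = 0.98084.
kT = 71.7 meV / 0.98084 = 73.1 meV.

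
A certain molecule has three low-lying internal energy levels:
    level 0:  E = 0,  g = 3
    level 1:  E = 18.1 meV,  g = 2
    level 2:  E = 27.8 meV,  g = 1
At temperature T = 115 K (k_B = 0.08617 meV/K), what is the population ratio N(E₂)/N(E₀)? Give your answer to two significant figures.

k_BT = 0.08617 × 115 K = 9.910 meV.
n₂/n₀ = (g₂/g₀) exp[−(E₂−E₀)/kT] = (1/3) × exp(−(27.8 meV)/(9.910 meV)) = (1/3) × exp(-2.805) = 0.020.

0.020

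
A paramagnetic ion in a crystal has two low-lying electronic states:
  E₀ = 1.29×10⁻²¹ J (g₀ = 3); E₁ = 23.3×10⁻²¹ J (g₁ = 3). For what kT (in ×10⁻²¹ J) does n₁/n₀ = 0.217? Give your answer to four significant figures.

14.41 ×10⁻²¹ J

n₁/n₀ = (g₁/g₀) exp[−(E₁−E₀)/kT] = 0.217.
⇒ (E₁−E₀)/kT = ln((3/3)/0.217) = ln(4.60829) = 1.52786.
kT = 22.01 ×10⁻²¹ J / 1.52786 = 14.41 ×10⁻²¹ J.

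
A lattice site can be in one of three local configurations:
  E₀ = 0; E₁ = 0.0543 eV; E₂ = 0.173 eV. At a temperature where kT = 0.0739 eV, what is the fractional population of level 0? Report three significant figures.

0.635

Eᵢ/kT = 0, 0.73478, 2.3410.
Z = Σ e^(−Eᵢ/kT) = e^(−0) + e^(−0.73478) + e^(−2.3410) = 1.0000 + 0.47961 + 0.096231 = 1.5758.
P₀ = e^(−E₀/kT) / Z = 1.0000/1.5758 = 0.635.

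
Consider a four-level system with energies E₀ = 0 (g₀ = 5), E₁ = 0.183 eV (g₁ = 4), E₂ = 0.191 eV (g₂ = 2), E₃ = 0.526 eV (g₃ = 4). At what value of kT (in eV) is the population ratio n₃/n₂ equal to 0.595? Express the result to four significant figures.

0.2763 eV

n₃/n₂ = (g₃/g₂) exp[−(E₃−E₂)/kT] = 0.595.
⇒ (E₃−E₂)/kT = ln((4/2)/0.595) = ln(3.36134) = 1.21234.
kT = 0.335 eV / 1.21234 = 0.2763 eV.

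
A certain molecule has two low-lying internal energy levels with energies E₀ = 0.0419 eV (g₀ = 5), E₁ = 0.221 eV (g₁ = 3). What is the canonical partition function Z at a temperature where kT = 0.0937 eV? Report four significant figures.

Z = 3.481

Eᵢ/kT = 0.447172, 2.35859.
Z = Σ gᵢe^(−Eᵢ/kT) = 5·e^(−0.447172) + 3·e^(−2.35859) = 3.19717 + 0.283660 = 3.48083.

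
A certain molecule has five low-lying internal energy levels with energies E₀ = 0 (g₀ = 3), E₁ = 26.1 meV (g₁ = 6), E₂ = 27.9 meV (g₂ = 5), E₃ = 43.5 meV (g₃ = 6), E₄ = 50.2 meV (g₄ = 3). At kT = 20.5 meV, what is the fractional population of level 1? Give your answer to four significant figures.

Eᵢ/kT = 0, 1.27317, 1.36098, 2.12195, 2.44878.
Z = Σ gᵢe^(−Eᵢ/kT) = 3·e^(−0) + 6·e^(−1.27317) + 5·e^(−1.36098) + 6·e^(−2.12195) + 3·e^(−2.44878) = 3.00000 + 1.67966 + 1.28205 + 0.718787 + 0.259197 = 6.93969.
P₁ = g₁ e^(−E₁/kT) / Z = 1.67966/6.93969 = 0.2420.

0.2420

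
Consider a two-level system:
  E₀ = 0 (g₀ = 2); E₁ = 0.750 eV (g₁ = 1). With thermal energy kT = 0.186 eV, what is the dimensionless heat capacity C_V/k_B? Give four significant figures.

0.1416

Eᵢ/kT = 0, 4.03226.
Z = Σ gᵢe^(−Eᵢ/kT) = 2·e^(−0) + 1·e^(−4.03226) = 2.00000 + 0.0177342 = 2.01773.
⟨E⟩ = 0.00659189 eV, ⟨E²⟩ = 0.00494392 eV².
C_V/k_B = (⟨E²⟩ − ⟨E⟩²)/(kT)² = (0.00494392 − 0.0000434530)/0.0345960 = 0.1416.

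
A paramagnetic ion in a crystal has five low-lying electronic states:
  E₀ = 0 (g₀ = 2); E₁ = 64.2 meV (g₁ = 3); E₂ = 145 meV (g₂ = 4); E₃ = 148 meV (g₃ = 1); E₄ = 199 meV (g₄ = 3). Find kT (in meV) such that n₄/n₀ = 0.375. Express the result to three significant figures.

144 meV

n₄/n₀ = (g₄/g₀) exp[−(E₄−E₀)/kT] = 0.375.
⇒ (E₄−E₀)/kT = ln((3/2)/0.375) = ln(4.0000) = 1.3863.
kT = 199 meV / 1.3863 = 144 meV.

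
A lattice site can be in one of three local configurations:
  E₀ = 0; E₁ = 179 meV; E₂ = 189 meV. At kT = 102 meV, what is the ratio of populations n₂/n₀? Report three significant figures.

0.157

n₂/n₀ = exp[−(E₂−E₀)/kT] = exp(−(189 meV)/(102 meV)) = exp(-1.8529) = 0.157.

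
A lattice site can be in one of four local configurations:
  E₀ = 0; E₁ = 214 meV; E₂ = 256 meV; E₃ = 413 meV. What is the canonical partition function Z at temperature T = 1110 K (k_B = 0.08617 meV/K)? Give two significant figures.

k_BT = 0.08617 × 1110 K = 95.65 meV.
Eᵢ/kT = 0, 2.237, 2.676, 4.318.
Z = Σ e^(−Eᵢ/kT) = e^(−0) + e^(−2.237) + e^(−2.676) + e^(−4.318) = 1.000 + 0.1068 + 0.06884 + 0.01333 = 1.189.

Z = 1.2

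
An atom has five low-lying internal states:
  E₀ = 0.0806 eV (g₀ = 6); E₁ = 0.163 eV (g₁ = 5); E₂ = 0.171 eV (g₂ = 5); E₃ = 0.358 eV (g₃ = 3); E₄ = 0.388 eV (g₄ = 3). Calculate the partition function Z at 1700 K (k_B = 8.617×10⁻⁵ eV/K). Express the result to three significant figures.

Z = 7.13

k_BT = 8.617×10⁻⁵ × 1700 K = 0.14649 eV.
Eᵢ/kT = 0.55021, 1.1127, 1.1673, 2.4439, 2.6486.
Z = Σ gᵢe^(−Eᵢ/kT) = 6·e^(−0.55021) + 5·e^(−1.1127) + 5·e^(−1.1673) + 3·e^(−2.4439) + 3·e^(−2.6486) = 3.4610 + 1.6434 + 1.5560 + 0.26046 + 0.21225 = 7.1331.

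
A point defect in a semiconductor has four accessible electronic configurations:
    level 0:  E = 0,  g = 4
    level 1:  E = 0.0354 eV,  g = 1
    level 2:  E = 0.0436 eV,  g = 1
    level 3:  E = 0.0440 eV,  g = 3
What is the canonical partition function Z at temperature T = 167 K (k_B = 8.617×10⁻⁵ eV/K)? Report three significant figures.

k_BT = 8.617×10⁻⁵ × 167 K = 0.014390 eV.
Eᵢ/kT = 0, 2.4600, 3.0299, 3.0577.
Z = Σ gᵢe^(−Eᵢ/kT) = 4·e^(−0) + 1·e^(−2.4600) + 1·e^(−3.0299) + 3·e^(−3.0577) = 4.0000 + 0.085435 + 0.048320 + 0.14099 = 4.2747.

Z = 4.27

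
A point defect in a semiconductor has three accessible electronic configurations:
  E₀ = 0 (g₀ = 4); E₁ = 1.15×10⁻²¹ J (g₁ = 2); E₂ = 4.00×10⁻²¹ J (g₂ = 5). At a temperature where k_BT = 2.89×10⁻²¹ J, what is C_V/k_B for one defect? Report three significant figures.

Eᵢ/kT = 0, 0.39792, 1.3841.
Z = Σ gᵢe^(−Eᵢ/kT) = 4·e^(−0) + 2·e^(−0.39792) + 5·e^(−1.3841) = 4.0000 + 1.3434 + 1.2527 = 6.5961.
⟨E⟩ = 0.99388, ⟨E²⟩ = 3.3080.
C_V/k_B = (⟨E²⟩ − ⟨E⟩²)/(kT)² = (3.3080 − 0.98780)/8.3521 = 0.278.

0.278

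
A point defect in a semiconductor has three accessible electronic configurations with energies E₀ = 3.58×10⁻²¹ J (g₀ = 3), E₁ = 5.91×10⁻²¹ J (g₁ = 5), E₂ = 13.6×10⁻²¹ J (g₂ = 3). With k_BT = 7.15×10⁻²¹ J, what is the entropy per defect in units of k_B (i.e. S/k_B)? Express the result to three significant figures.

2.30

Eᵢ/kT = 0.50070, 0.82657, 1.9021.
Z = Σ gᵢe^(−Eᵢ/kT) = 3·e^(−0.50070) + 5·e^(−0.82657) + 3·e^(−1.9021) = 1.8183 + 2.1877 + 0.44776 = 4.4538.
⟨E⟩ = Σ EᵢPᵢ = 5.7318 ×10⁻²¹ J.
S/k_B = ln Z + ⟨E⟩/kT = ln(4.4538) + 5.7318/7.15 = 1.4938 + 0.80165 = 2.30.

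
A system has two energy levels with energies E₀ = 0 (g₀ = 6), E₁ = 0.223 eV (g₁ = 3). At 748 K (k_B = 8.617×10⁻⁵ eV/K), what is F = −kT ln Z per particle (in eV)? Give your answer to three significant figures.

k_BT = 8.617×10⁻⁵ × 748 K = 0.064455 eV.
Eᵢ/kT = 0, 3.4598.
Z = Σ gᵢe^(−Eᵢ/kT) = 6·e^(−0) + 3·e^(−3.4598) = 6.0000 + 0.094308 = 6.0943.
F = −kT ln Z = −0.064455 × ln(6.0943) = −0.064455 × 1.8074 = -0.116 eV.

-0.116 eV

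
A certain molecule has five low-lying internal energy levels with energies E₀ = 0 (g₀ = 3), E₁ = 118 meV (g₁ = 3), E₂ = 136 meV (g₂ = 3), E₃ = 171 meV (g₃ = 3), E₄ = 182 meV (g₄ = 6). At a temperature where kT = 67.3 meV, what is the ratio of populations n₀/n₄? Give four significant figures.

n₀/n₄ = (g₀/g₄) exp[−(E₀−E₄)/kT] = (3/6) × exp(−(-182 meV)/(67.3 meV)) = (3/6) × exp(2.70431) = 7.472.

7.472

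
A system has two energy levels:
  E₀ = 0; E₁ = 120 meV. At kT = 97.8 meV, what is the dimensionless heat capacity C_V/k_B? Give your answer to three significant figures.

0.264

Eᵢ/kT = 0, 1.2270.
Z = Σ e^(−Eᵢ/kT) = e^(−0) + e^(−1.2270) = 1.0000 + 0.29317 = 1.2932.
⟨E⟩ = 27.204 meV, ⟨E²⟩ = 3264.5 meV².
C_V/k_B = (⟨E²⟩ − ⟨E⟩²)/(kT)² = (3264.5 − 740.06)/9564.8 = 0.264.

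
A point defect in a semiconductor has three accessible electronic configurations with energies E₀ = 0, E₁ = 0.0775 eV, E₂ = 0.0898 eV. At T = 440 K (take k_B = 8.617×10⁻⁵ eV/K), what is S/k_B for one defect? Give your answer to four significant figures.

0.5991

k_BT = 8.617×10⁻⁵ × 440 K = 0.0379148 eV.
Eᵢ/kT = 0, 2.04406, 2.36847.
Z = Σ e^(−Eᵢ/kT) = e^(−0) + e^(−2.04406) + e^(−2.36847) = 1.00000 + 0.129502 + 0.0936239 = 1.22313.
⟨E⟩ = Σ EᵢPᵢ = 0.0150792 eV.
S/k_B = ln Z + ⟨E⟩/kT = ln(1.22313) + 0.0150792/0.0379148 = 0.201413 + 0.397713 = 0.5991.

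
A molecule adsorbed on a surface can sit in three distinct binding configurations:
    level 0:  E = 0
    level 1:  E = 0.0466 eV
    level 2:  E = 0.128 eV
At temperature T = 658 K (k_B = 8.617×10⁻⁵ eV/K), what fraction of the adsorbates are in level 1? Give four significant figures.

0.2847

k_BT = 8.617×10⁻⁵ × 658 K = 0.0566999 eV.
Eᵢ/kT = 0, 0.821871, 2.25750.
Z = Σ e^(−Eᵢ/kT) = e^(−0) + e^(−0.821871) + e^(−2.25750) = 1.00000 + 0.439608 + 0.104612 = 1.54422.
P₁ = e^(−E₁/kT) / Z = 0.439608/1.54422 = 0.2847.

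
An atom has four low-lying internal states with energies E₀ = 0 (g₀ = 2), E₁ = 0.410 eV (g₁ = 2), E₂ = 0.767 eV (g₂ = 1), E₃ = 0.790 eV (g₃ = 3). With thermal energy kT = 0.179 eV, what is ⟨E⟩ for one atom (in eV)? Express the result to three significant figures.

0.0543 eV

Eᵢ/kT = 0, 2.2905, 4.2849, 4.4134.
Z = Σ gᵢe^(−Eᵢ/kT) = 2·e^(−0) + 2·e^(−2.2905) + 1·e^(−4.2849) + 3·e^(−4.4134) = 2.0000 + 0.20243 + 0.013775 + 0.036342 = 2.2525.
⟨E⟩ = Σ Eᵢ gᵢe^(−Eᵢ/kT) / Z = (0·2.0000 + 0.410·0.20243 + 0.767·0.013775 + 0.790·0.036342) / 2.2525 = 0.0543 eV.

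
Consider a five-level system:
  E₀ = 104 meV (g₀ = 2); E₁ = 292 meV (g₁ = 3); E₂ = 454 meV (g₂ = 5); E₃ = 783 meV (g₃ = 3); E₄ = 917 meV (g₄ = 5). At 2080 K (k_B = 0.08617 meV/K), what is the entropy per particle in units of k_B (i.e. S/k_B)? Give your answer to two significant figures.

k_BT = 0.08617 × 2080 K = 179.2 meV.
Eᵢ/kT = 0.5804, 1.629, 2.533, 4.369, 5.117.
Z = Σ gᵢe^(−Eᵢ/kT) = 2·e^(−0.5804) + 3·e^(−1.629) + 5·e^(−2.533) + 3·e^(−4.369) + 5·e^(−5.117) = 1.119 + 0.5884 + 0.3971 + 0.03799 + 0.02997 = 2.172.
⟨E⟩ = Σ EᵢPᵢ = 242.0 meV.
S/k_B = ln Z + ⟨E⟩/kT = ln(2.172) + 242.0/179.2 = 0.7756 + 1.350 = 2.1.

2.1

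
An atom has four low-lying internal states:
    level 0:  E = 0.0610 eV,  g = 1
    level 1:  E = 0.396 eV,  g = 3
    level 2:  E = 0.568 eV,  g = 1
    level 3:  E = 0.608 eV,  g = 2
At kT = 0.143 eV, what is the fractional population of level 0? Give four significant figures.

Eᵢ/kT = 0.426573, 2.76923, 3.97203, 4.25175.
Z = Σ gᵢe^(−Eᵢ/kT) = 1·e^(−0.426573) + 3·e^(−2.76923) + 1·e^(−3.97203) + 2·e^(−4.25175) = 0.652742 + 0.188131 + 0.0188352 + 0.0284786 = 0.888187.
P₀ = g₀ e^(−E₀/kT) / Z = 0.652742/0.888187 = 0.7349.

0.7349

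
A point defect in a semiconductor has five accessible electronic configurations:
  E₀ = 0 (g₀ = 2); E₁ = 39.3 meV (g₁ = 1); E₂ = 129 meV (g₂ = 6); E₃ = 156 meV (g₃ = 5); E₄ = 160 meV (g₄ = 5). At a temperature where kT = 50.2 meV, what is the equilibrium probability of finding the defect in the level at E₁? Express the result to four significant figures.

0.1366

Eᵢ/kT = 0, 0.782869, 2.56972, 3.10757, 3.18725.
Z = Σ gᵢe^(−Eᵢ/kT) = 2·e^(−0) + 1·e^(−0.782869) + 6·e^(−2.56972) + 5·e^(−3.10757) + 5·e^(−3.18725) = 2.00000 + 0.457093 + 0.459342 + 0.223547 + 0.206426 = 3.34641.
P₁ = g₁ e^(−E₁/kT) / Z = 0.457093/3.34641 = 0.1366.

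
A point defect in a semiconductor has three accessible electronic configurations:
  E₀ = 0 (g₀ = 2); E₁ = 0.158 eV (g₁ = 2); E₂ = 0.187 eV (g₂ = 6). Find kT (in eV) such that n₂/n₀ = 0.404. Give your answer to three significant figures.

n₂/n₀ = (g₂/g₀) exp[−(E₂−E₀)/kT] = 0.404.
⇒ (E₂−E₀)/kT = ln((6/2)/0.404) = ln(7.4257) = 2.0049.
kT = 0.187 eV / 2.0049 = 0.0933 eV.

0.0933 eV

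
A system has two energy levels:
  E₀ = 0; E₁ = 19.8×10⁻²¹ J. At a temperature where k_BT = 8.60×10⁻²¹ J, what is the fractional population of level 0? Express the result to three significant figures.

0.909

Eᵢ/kT = 0, 2.3023.
Z = Σ e^(−Eᵢ/kT) = e^(−0) + e^(−2.3023) = 1.0000 + 0.10003 = 1.1000.
P₀ = e^(−E₀/kT) / Z = 1.0000/1.1000 = 0.909.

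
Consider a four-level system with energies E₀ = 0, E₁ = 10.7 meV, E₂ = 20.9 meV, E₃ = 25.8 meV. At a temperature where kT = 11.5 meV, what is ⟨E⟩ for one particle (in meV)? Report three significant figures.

6.23 meV

Eᵢ/kT = 0, 0.93043, 1.8174, 2.2435.
Z = Σ e^(−Eᵢ/kT) = e^(−0) + e^(−0.93043) + e^(−1.8174) + e^(−2.2435) = 1.0000 + 0.39438 + 0.16245 + 0.10609 = 1.6629.
⟨E⟩ = Σ Eᵢ e^(−Eᵢ/kT) / Z = (0·1.0000 + 10.7·0.39438 + 20.9·0.16245 + 25.8·0.10609) / 1.6629 = 6.23 meV.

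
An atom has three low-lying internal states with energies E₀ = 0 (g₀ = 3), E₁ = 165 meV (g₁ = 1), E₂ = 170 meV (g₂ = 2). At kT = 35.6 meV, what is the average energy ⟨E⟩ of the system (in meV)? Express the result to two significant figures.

1.5 meV

Eᵢ/kT = 0, 4.635, 4.775.
Z = Σ gᵢe^(−Eᵢ/kT) = 3·e^(−0) + 1·e^(−4.635) + 2·e^(−4.775) = 3.000 + 0.009706 + 0.01688 = 3.027.
⟨E⟩ = Σ Eᵢ gᵢe^(−Eᵢ/kT) / Z = (0·3.000 + 165·0.009706 + 170·0.01688) / 3.027 = 1.5 meV.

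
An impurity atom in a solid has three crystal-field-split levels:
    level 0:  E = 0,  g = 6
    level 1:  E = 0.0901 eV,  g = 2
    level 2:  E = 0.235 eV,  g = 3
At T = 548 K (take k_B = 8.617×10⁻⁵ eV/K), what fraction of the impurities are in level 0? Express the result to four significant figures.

k_BT = 8.617×10⁻⁵ × 548 K = 0.0472212 eV.
Eᵢ/kT = 0, 1.90804, 4.97658.
Z = Σ gᵢe^(−Eᵢ/kT) = 6·e^(−0) + 2·e^(−1.90804) + 3·e^(−4.97658) = 6.00000 + 0.296742 + 0.0206928 = 6.31743.
P₀ = g₀ e^(−E₀/kT) / Z = 6.00000/6.31743 = 0.9498.

0.9498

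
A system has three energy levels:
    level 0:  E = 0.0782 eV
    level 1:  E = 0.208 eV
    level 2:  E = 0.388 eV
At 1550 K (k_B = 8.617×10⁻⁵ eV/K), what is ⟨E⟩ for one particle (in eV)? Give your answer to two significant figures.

0.13 eV

k_BT = 8.617×10⁻⁵ × 1550 K = 0.1336 eV.
Eᵢ/kT = 0.5853, 1.557, 2.904.
Z = Σ e^(−Eᵢ/kT) = e^(−0.5853) + e^(−1.557) + e^(−2.904) = 0.5569 + 0.2108 + 0.05480 = 0.8225.
⟨E⟩ = Σ Eᵢ e^(−Eᵢ/kT) / Z = (0.0782·0.5569 + 0.208·0.2108 + 0.388·0.05480) / 0.8225 = 0.13 eV.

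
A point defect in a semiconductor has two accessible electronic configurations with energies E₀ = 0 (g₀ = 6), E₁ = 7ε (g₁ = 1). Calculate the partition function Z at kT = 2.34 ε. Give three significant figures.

Eᵢ/kT = 0, 2.9915.
Z = Σ gᵢe^(−Eᵢ/kT) = 6·e^(−0) + 1·e^(−2.9915) = 6.0000 + 0.050212 = 6.0502.

Z = 6.05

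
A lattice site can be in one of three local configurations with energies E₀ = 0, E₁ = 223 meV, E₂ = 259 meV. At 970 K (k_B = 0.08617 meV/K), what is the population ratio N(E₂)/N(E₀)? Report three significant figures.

0.0451

k_BT = 0.08617 × 970 K = 83.585 meV.
n₂/n₀ = exp[−(E₂−E₀)/kT] = exp(−(259 meV)/(83.585 meV)) = exp(-3.0986) = 0.0451.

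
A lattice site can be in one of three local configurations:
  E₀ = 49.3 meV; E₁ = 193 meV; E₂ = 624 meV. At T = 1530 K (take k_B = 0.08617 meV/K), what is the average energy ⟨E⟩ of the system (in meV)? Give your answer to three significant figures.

90.6 meV

k_BT = 0.08617 × 1530 K = 131.84 meV.
Eᵢ/kT = 0.37394, 1.4639, 4.7330.
Z = Σ e^(−Eᵢ/kT) = e^(−0.37394) + e^(−1.4639) + e^(−4.7330) = 0.68802 + 0.23133 + 0.0088000 = 0.92815.
⟨E⟩ = Σ Eᵢ e^(−Eᵢ/kT) / Z = (49.3·0.68802 + 193·0.23133 + 624·0.0088000) / 0.92815 = 90.6 meV.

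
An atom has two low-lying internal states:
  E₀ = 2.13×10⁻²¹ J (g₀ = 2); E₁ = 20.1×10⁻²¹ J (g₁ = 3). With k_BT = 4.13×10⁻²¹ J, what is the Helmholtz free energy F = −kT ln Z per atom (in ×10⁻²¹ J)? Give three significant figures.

-0.812 ×10⁻²¹ J

Eᵢ/kT = 0.51574, 4.8668.
Z = Σ gᵢe^(−Eᵢ/kT) = 2·e^(−0.51574) + 3·e^(−4.8668) = 1.1941 + 0.023094 = 1.2172.
F = −kT ln Z = −4.13 × ln(1.2172) = −4.13 × 0.19655 = -0.812 ×10⁻²¹ J.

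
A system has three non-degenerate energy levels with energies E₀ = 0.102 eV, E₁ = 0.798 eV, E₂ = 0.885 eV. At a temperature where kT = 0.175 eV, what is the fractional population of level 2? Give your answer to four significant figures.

0.01106

Eᵢ/kT = 0.582857, 4.56000, 5.05714.
Z = Σ e^(−Eᵢ/kT) = e^(−0.582857) + e^(−4.56000) + e^(−5.05714) = 0.558301 + 0.0104621 + 0.00636373 = 0.575127.
P₂ = e^(−E₂/kT) / Z = 0.00636373/0.575127 = 0.01106.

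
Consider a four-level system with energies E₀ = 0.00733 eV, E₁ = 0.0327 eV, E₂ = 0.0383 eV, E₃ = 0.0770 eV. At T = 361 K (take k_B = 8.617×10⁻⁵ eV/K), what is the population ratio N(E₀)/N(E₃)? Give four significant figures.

9.390

k_BT = 8.617×10⁻⁵ × 361 K = 0.0311074 eV.
n₀/n₃ = exp[−(E₀−E₃)/kT] = exp(−(-0.06967 eV)/(0.0311074 eV)) = exp(2.23966) = 9.390.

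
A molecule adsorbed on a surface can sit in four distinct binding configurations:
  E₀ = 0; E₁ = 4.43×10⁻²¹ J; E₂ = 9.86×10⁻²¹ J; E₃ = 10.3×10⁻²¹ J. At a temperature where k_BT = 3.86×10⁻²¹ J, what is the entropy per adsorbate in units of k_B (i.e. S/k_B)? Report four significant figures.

Eᵢ/kT = 0, 1.14767, 2.55440, 2.66839.
Z = Σ e^(−Eᵢ/kT) = e^(−0) + e^(−1.14767) + e^(−2.55440) + e^(−2.66839) = 1.00000 + 0.317375 + 0.0777389 + 0.0693638 = 1.46448.
⟨E⟩ = Σ EᵢPᵢ = 1.97130 ×10⁻²¹ J.
S/k_B = ln Z + ⟨E⟩/kT = ln(1.46448) + 1.97130/3.86 = 0.381500 + 0.510699 = 0.8922.

0.8922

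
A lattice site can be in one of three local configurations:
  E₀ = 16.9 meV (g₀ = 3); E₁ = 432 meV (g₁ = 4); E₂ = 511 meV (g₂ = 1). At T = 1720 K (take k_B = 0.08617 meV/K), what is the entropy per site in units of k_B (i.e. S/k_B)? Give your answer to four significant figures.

k_BT = 0.08617 × 1720 K = 148.212 meV.
Eᵢ/kT = 0.114026, 2.91474, 3.44776.
Z = Σ gᵢe^(−Eᵢ/kT) = 3·e^(−0.114026) + 4·e^(−2.91474) + 1·e^(−3.44776) = 2.67670 + 0.216873 + 0.0318168 = 2.92539.
⟨E⟩ = Σ EᵢPᵢ = 53.0472 meV.
S/k_B = ln Z + ⟨E⟩/kT = ln(2.92539) + 53.0472/148.212 = 1.07343 + 0.357914 = 1.431.

1.431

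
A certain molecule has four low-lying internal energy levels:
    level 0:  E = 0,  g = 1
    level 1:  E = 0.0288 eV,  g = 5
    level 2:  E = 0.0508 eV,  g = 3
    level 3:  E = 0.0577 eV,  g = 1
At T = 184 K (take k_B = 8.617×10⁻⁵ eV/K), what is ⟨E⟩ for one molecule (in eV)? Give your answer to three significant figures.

0.0159 eV

k_BT = 8.617×10⁻⁵ × 184 K = 0.015855 eV.
Eᵢ/kT = 0, 1.8165, 3.2040, 3.6392.
Z = Σ gᵢe^(−Eᵢ/kT) = 1·e^(−0) + 5·e^(−1.8165) + 3·e^(−3.2040) + 1·e^(−3.6392) = 1.0000 + 0.81297 + 0.12180 + 0.026273 = 1.9610.
⟨E⟩ = Σ Eᵢ gᵢe^(−Eᵢ/kT) / Z = (0·1.0000 + 0.0288·0.81297 + 0.0508·0.12180 + 0.0577·0.026273) / 1.9610 = 0.0159 eV.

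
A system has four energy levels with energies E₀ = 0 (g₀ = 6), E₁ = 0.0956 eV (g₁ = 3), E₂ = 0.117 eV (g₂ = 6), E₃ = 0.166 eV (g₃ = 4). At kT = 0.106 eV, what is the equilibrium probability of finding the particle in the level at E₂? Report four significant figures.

0.1981

Eᵢ/kT = 0, 0.901887, 1.10377, 1.56604.
Z = Σ gᵢe^(−Eᵢ/kT) = 6·e^(−0) + 3·e^(−0.901887) + 6·e^(−1.10377) + 4·e^(−1.56604) = 6.00000 + 1.21741 + 1.98971 + 0.835483 = 10.0426.
P₂ = g₂ e^(−E₂/kT) / Z = 1.98971/10.0426 = 0.1981.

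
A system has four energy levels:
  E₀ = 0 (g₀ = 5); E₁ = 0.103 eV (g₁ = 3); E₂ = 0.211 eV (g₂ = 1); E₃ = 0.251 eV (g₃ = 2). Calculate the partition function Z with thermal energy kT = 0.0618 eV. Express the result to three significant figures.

Z = 5.63

Eᵢ/kT = 0, 1.6667, 3.4142, 4.0615.
Z = Σ gᵢe^(−Eᵢ/kT) = 5·e^(−0) + 3·e^(−1.6667) + 1·e^(−3.4142) + 2·e^(−4.0615) = 5.0000 + 0.56661 + 0.032903 + 0.034446 = 5.6340.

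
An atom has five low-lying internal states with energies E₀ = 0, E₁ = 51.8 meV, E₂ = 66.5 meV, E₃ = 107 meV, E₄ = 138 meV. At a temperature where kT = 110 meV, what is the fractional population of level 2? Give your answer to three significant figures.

Eᵢ/kT = 0, 0.47091, 0.60455, 0.97273, 1.2545.
Z = Σ e^(−Eᵢ/kT) = e^(−0) + e^(−0.47091) + e^(−0.60455) + e^(−0.97273) + e^(−1.2545) = 1.0000 + 0.62443 + 0.54632 + 0.37805 + 0.28522 = 2.8340.
P₂ = e^(−E₂/kT) / Z = 0.54632/2.8340 = 0.193.

0.193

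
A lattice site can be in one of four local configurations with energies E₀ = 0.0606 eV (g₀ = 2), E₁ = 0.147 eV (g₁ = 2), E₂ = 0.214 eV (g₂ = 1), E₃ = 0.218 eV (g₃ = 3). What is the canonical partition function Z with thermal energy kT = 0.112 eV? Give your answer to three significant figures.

Eᵢ/kT = 0.54107, 1.3125, 1.9107, 1.9464.
Z = Σ gᵢe^(−Eᵢ/kT) = 2·e^(−0.54107) + 2·e^(−1.3125) + 1·e^(−1.9107) + 3·e^(−1.9464) = 1.1643 + 0.53829 + 0.14798 + 0.42836 = 2.2789.

Z = 2.28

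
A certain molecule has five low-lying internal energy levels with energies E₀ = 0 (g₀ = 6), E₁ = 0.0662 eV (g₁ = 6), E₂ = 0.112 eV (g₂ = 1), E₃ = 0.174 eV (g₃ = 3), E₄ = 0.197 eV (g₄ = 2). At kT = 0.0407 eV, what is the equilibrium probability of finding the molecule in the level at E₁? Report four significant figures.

0.1616

Eᵢ/kT = 0, 1.62654, 2.75184, 4.27518, 4.84029.
Z = Σ gᵢe^(−Eᵢ/kT) = 6·e^(−0) + 6·e^(−1.62654) + 1·e^(−2.75184) + 3·e^(−4.27518) + 2·e^(−4.84029) = 6.00000 + 1.17965 + 0.0638103 + 0.0417286 + 0.0158095 = 7.30100.
P₁ = g₁ e^(−E₁/kT) / Z = 1.17965/7.30100 = 0.1616.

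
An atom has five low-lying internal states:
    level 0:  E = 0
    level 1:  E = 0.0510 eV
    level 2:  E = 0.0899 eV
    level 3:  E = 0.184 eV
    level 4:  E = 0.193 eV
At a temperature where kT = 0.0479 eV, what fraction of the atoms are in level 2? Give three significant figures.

0.0996

Eᵢ/kT = 0, 1.0647, 1.8768, 3.8413, 4.0292.
Z = Σ e^(−Eᵢ/kT) = e^(−0) + e^(−1.0647) + e^(−1.8768) + e^(−3.8413) + e^(−4.0292) = 1.0000 + 0.34483 + 0.15308 + 0.021466 + 0.017789 = 1.5372.
P₂ = e^(−E₂/kT) / Z = 0.15308/1.5372 = 0.0996.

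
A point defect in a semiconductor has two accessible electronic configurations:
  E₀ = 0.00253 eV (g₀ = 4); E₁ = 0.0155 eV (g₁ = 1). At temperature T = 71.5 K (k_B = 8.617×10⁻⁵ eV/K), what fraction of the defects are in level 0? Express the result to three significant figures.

k_BT = 8.617×10⁻⁵ × 71.5 K = 0.0061612 eV.
Eᵢ/kT = 0.41063, 2.5157.
Z = Σ gᵢe^(−Eᵢ/kT) = 4·e^(−0.41063) + 1·e^(−2.5157) = 2.6529 + 0.080806 = 2.7337.
P₀ = g₀ e^(−E₀/kT) / Z = 2.6529/2.7337 = 0.970.

0.970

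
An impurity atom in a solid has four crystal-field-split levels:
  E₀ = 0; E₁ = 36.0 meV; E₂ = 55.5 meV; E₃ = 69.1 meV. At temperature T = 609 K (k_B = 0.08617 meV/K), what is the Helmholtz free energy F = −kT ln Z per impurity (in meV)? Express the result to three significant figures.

-39.4 meV

k_BT = 0.08617 × 609 K = 52.478 meV.
Eᵢ/kT = 0, 0.68600, 1.0576, 1.3167.
Z = Σ e^(−Eᵢ/kT) = e^(−0) + e^(−0.68600) + e^(−1.0576) + e^(−1.3167) = 1.0000 + 0.50359 + 0.34729 + 0.26802 = 2.1189.
F = −kT ln Z = −52.478 × ln(2.1189) = −52.478 × 0.75090 = -39.4 meV.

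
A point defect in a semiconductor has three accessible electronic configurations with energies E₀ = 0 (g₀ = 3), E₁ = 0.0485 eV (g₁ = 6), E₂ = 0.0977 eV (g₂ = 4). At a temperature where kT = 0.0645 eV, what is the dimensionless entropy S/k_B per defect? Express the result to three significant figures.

Eᵢ/kT = 0, 0.75194, 1.5147.
Z = Σ gᵢe^(−Eᵢ/kT) = 3·e^(−0) + 6·e^(−0.75194) + 4·e^(−1.5147) = 3.0000 + 2.8287 + 0.87950 = 6.7082.
⟨E⟩ = Σ EᵢPᵢ = 0.033261 eV.
S/k_B = ln Z + ⟨E⟩/kT = ln(6.7082) + 0.033261/0.0645 = 1.9033 + 0.51567 = 2.42.

2.42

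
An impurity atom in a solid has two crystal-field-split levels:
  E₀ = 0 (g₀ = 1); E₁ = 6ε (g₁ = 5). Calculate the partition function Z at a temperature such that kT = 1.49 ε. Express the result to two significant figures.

Eᵢ/kT = 0, 4.027.
Z = Σ gᵢe^(−Eᵢ/kT) = 1·e^(−0) + 5·e^(−4.027) = 1.000 + 0.08914 = 1.089.

Z = 1.1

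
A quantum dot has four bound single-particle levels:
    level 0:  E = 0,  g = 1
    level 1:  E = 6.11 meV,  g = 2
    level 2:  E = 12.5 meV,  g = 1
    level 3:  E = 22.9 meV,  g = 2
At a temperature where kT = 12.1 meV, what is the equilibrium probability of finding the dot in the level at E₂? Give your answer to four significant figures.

Eᵢ/kT = 0, 0.504959, 1.03306, 1.89256.
Z = Σ gᵢe^(−Eᵢ/kT) = 1·e^(−0) + 2·e^(−0.504959) + 1·e^(−1.03306) + 2·e^(−1.89256) = 1.00000 + 1.20706 + 0.355916 + 0.301371 = 2.86435.
P₂ = g₂ e^(−E₂/kT) / Z = 0.355916/2.86435 = 0.1243.

0.1243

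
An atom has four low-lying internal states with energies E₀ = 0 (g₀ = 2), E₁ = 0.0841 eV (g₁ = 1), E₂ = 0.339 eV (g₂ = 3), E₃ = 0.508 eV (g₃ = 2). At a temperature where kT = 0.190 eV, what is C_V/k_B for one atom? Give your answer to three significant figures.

0.604

Eᵢ/kT = 0, 0.44263, 1.7842, 2.6737.
Z = Σ gᵢe^(−Eᵢ/kT) = 2·e^(−0) + 1·e^(−0.44263) + 3·e^(−1.7842) + 2·e^(−2.6737) = 2.0000 + 0.64234 + 0.50379 + 0.13799 = 3.2841.
⟨E⟩ = 0.089798 eV, ⟨E²⟩ = 0.029856 eV².
C_V/k_B = (⟨E²⟩ − ⟨E⟩²)/(kT)² = (0.029856 − 0.0080637)/0.036100 = 0.604.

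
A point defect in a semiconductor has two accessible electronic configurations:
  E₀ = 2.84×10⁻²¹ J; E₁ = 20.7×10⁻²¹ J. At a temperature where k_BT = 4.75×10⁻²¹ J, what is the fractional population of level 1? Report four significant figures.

0.02275

Eᵢ/kT = 0.597895, 4.35789.
Z = Σ e^(−Eᵢ/kT) = e^(−0.597895) + e^(−4.35789) = 0.549968 + 0.0128054 = 0.562773.
P₁ = e^(−E₁/kT) / Z = 0.0128054/0.562773 = 0.02275.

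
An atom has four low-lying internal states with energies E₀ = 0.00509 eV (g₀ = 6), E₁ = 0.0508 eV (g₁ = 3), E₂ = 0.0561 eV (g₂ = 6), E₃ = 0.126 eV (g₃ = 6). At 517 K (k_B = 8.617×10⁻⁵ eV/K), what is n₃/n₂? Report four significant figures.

k_BT = 8.617×10⁻⁵ × 517 K = 0.0445499 eV.
n₃/n₂ = (g₃/g₂) exp[−(E₃−E₂)/kT] = (6/6) × exp(−(0.0699 eV)/(0.0445499 eV)) = (6/6) × exp(-1.56903) = 0.2082.

0.2082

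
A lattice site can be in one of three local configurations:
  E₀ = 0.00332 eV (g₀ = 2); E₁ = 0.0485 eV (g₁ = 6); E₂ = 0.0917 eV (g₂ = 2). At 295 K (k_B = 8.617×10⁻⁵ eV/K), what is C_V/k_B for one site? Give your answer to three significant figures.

0.854

k_BT = 8.617×10⁻⁵ × 295 K = 0.025420 eV.
Eᵢ/kT = 0.13061, 1.9079, 3.6074.
Z = Σ gᵢe^(−Eᵢ/kT) = 2·e^(−0.13061) + 6·e^(−1.9079) + 2·e^(−3.6074) = 1.7551 + 0.89035 + 0.054245 = 2.6997.
⟨E⟩ = 0.019996 eV, ⟨E²⟩ = 0.00095189 eV².
C_V/k_B = (⟨E²⟩ − ⟨E⟩²)/(kT)² = (0.00095189 − 0.00039984)/0.00064618 = 0.854.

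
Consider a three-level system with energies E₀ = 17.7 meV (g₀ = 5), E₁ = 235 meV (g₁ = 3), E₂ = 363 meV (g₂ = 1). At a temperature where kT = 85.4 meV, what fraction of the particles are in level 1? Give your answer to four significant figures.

0.04484

Eᵢ/kT = 0.207260, 2.75176, 4.25059.
Z = Σ gᵢe^(−Eᵢ/kT) = 5·e^(−0.207260) + 3·e^(−2.75176) + 1·e^(−4.25059) = 4.06404 + 0.191446 + 0.0142558 = 4.26974.
P₁ = g₁ e^(−E₁/kT) / Z = 0.191446/4.26974 = 0.04484.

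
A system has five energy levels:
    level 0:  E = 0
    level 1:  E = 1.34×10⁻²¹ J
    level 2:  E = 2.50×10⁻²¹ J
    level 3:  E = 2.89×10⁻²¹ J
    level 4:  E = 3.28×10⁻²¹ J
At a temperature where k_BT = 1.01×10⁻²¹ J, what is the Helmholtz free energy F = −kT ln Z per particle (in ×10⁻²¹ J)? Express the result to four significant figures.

Eᵢ/kT = 0, 1.32673, 2.47525, 2.86139, 3.24752.
Z = Σ e^(−Eᵢ/kT) = e^(−0) + e^(−1.32673) + e^(−2.47525) + e^(−2.86139) + e^(−3.24752) = 1.00000 + 0.265344 + 0.0841420 + 0.0571892 + 0.0388705 = 1.44555.
F = −kT ln Z = −1.01 × ln(1.44555) = −1.01 × 0.368490 = -0.3722 ×10⁻²¹ J.

-0.3722 ×10⁻²¹ J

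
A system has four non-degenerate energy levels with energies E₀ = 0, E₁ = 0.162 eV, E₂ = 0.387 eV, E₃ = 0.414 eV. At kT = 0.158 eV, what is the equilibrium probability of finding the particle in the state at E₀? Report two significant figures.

0.66

Eᵢ/kT = 0, 1.025, 2.449, 2.620.
Z = Σ e^(−Eᵢ/kT) = e^(−0) + e^(−1.025) + e^(−2.449) + e^(−2.620) = 1.000 + 0.3588 + 0.08638 + 0.07280 = 1.518.
P₀ = e^(−E₀/kT) / Z = 1.000/1.518 = 0.66.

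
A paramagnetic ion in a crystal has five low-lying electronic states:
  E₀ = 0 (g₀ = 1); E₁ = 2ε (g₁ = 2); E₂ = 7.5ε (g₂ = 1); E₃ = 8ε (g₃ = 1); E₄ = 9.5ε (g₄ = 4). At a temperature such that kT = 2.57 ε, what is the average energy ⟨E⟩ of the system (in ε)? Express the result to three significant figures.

1.67 ε

Eᵢ/kT = 0, 0.77821, 2.9183, 3.1128, 3.6965.
Z = Σ gᵢe^(−Eᵢ/kT) = 1·e^(−0) + 2·e^(−0.77821) + 1·e^(−2.9183) + 1·e^(−3.1128) + 4·e^(−3.6965) = 1.0000 + 0.91845 + 0.054025 + 0.044476 + 0.099241 = 2.1162.
⟨E⟩ = Σ Eᵢ gᵢe^(−Eᵢ/kT) / Z = (0·1.0000 + 2·0.91845 + 7.5·0.054025 + 8·0.044476 + 9.5·0.099241) / 2.1162 = 1.67 ε.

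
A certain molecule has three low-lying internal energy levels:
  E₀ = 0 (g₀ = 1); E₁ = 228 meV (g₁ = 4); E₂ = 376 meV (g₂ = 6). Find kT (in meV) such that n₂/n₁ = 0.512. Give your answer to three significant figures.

138 meV

n₂/n₁ = (g₂/g₁) exp[−(E₂−E₁)/kT] = 0.512.
⇒ (E₂−E₁)/kT = ln((6/4)/0.512) = ln(2.9297) = 1.0749.
kT = 148 meV / 1.0749 = 138 meV.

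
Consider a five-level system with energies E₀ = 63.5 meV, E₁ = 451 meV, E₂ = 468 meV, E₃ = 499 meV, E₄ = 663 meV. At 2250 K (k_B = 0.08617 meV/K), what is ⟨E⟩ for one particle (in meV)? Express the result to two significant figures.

190 meV

k_BT = 0.08617 × 2250 K = 193.9 meV.
Eᵢ/kT = 0.3275, 2.326, 2.414, 2.573, 3.419.
Z = Σ e^(−Eᵢ/kT) = e^(−0.3275) + e^(−2.326) + e^(−2.414) + e^(−2.573) + e^(−3.419) = 0.7207 + 0.09769 + 0.08946 + 0.07631 + 0.03275 = 1.017.
⟨E⟩ = Σ Eᵢ e^(−Eᵢ/kT) / Z = (63.5·0.7207 + 451·0.09769 + 468·0.08946 + 499·0.07631 + 663·0.03275) / 1.017 = 190 meV.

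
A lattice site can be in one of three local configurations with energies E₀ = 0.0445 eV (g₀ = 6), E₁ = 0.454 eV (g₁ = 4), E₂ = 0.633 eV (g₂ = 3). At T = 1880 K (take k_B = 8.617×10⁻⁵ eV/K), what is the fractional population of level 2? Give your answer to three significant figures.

k_BT = 8.617×10⁻⁵ × 1880 K = 0.16200 eV.
Eᵢ/kT = 0.27469, 2.8025, 3.9074.
Z = Σ gᵢe^(−Eᵢ/kT) = 6·e^(−0.27469) + 4·e^(−2.8025) + 3·e^(−3.9074) = 4.5588 + 0.24263 + 0.060278 = 4.8617.
P₂ = g₂ e^(−E₂/kT) / Z = 0.060278/4.8617 = 0.0124.

0.0124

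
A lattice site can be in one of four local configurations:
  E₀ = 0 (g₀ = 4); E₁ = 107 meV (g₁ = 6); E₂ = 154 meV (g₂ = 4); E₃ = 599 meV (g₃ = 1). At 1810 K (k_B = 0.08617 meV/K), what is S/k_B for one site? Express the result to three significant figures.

2.57

k_BT = 0.08617 × 1810 K = 155.97 meV.
Eᵢ/kT = 0, 0.68603, 0.98737, 3.8405.
Z = Σ gᵢe^(−Eᵢ/kT) = 4·e^(−0) + 6·e^(−0.68603) + 4·e^(−0.98737) + 1·e^(−3.8405) = 4.0000 + 3.0214 + 1.4902 + 0.021483 = 8.5331.
⟨E⟩ = Σ EᵢPᵢ = 66.289 meV.
S/k_B = ln Z + ⟨E⟩/kT = ln(8.5331) + 66.289/155.97 = 2.1440 + 0.42501 = 2.57.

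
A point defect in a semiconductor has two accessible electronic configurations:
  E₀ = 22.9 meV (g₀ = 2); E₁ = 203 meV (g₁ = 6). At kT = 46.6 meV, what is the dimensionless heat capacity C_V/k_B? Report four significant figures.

Eᵢ/kT = 0.491416, 4.35622.
Z = Σ gᵢe^(−Eᵢ/kT) = 2·e^(−0.491416) + 6·e^(−4.35622) = 1.22352 + 0.0769607 = 1.30048.
⟨E⟩ = 33.5581 meV, ⟨E²⟩ = 2932.07 meV².
C_V/k_B = (⟨E²⟩ − ⟨E⟩²)/(kT)² = (2932.07 − 1126.15)/2171.56 = 0.8316.

0.8316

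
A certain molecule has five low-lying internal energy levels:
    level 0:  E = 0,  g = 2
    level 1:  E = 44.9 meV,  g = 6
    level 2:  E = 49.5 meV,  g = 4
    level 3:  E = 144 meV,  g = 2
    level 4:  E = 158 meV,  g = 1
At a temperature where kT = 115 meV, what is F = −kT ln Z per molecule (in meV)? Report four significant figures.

-258.7 meV

Eᵢ/kT = 0, 0.390435, 0.430435, 1.25217, 1.37391.
Z = Σ gᵢe^(−Eᵢ/kT) = 2·e^(−0) + 6·e^(−0.390435) + 4·e^(−0.430435) + 2·e^(−1.25217) + 1·e^(−1.37391) = 2.00000 + 4.06057 + 2.60090 + 0.571768 + 0.253115 = 9.48635.
F = −kT ln Z = −115 × ln(9.48635) = −115 × 2.24985 = -258.7 meV.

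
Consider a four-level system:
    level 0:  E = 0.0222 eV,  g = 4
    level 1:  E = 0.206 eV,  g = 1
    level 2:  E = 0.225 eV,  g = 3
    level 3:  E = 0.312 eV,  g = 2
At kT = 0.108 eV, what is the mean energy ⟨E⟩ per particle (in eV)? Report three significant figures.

Eᵢ/kT = 0.20556, 1.9074, 2.0833, 2.8889.
Z = Σ gᵢe^(−Eᵢ/kT) = 4·e^(−0.20556) + 1·e^(−1.9074) + 3·e^(−2.0833) + 2·e^(−2.8889) = 3.2568 + 0.14847 + 0.37356 + 0.11127 = 3.8901.
⟨E⟩ = Σ Eᵢ gᵢe^(−Eᵢ/kT) / Z = (0.0222·3.2568 + 0.206·0.14847 + 0.225·0.37356 + 0.312·0.11127) / 3.8901 = 0.0570 eV.

0.0570 eV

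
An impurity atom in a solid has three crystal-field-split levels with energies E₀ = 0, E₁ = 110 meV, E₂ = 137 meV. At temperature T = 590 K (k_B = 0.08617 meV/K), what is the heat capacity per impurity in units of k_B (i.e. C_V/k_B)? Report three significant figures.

k_BT = 0.08617 × 590 K = 50.840 meV.
Eᵢ/kT = 0, 2.1637, 2.6947.
Z = Σ e^(−Eᵢ/kT) = e^(−0) + e^(−2.1637) + e^(−2.6947) = 1.0000 + 0.11490 + 0.067563 = 1.1825.
⟨E⟩ = 18.516 meV, ⟨E²⟩ = 2248.1 meV².
C_V/k_B = (⟨E²⟩ − ⟨E⟩²)/(kT)² = (2248.1 − 342.84)/2584.7 = 0.737.

0.737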